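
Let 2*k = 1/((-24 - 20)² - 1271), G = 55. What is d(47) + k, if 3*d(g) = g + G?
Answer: 45221/1330 ≈ 34.001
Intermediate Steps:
d(g) = 55/3 + g/3 (d(g) = (g + 55)/3 = (55 + g)/3 = 55/3 + g/3)
k = 1/1330 (k = 1/(2*((-24 - 20)² - 1271)) = 1/(2*((-44)² - 1271)) = 1/(2*(1936 - 1271)) = (½)/665 = (½)*(1/665) = 1/1330 ≈ 0.00075188)
d(47) + k = (55/3 + (⅓)*47) + 1/1330 = (55/3 + 47/3) + 1/1330 = 34 + 1/1330 = 45221/1330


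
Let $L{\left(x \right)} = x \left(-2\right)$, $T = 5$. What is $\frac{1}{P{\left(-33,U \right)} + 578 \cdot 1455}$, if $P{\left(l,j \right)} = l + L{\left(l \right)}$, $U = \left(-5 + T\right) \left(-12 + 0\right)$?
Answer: $\frac{1}{841023} \approx 1.189 \cdot 10^{-6}$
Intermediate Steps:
$L{\left(x \right)} = - 2 x$
$U = 0$ ($U = \left(-5 + 5\right) \left(-12 + 0\right) = 0 \left(-12\right) = 0$)
$P{\left(l,j \right)} = - l$ ($P{\left(l,j \right)} = l - 2 l = - l$)
$\frac{1}{P{\left(-33,U \right)} + 578 \cdot 1455} = \frac{1}{\left(-1\right) \left(-33\right) + 578 \cdot 1455} = \frac{1}{33 + 840990} = \frac{1}{841023}$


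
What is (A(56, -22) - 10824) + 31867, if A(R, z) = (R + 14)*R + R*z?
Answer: 23731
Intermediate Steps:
A(R, z) = R*z + R*(14 + R) (A(R, z) = (14 + R)*R + R*z = R*(14 + R) + R*z = R*z + R*(14 + R))
(A(56, -22) - 10824) + 31867 = (56*(14 + 56 - 22) - 10824) + 31867 = (56*48 - 10824) + 31867 = (2688 - 10824) + 31867 = -8136 + 31867 = 23731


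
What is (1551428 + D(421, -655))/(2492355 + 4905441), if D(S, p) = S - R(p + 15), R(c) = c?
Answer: 1552489/7397796 ≈ 0.20986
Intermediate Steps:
D(S, p) = -15 + S - p (D(S, p) = S - (p + 15) = S - (15 + p) = S + (-15 - p) = -15 + S - p)
(1551428 + D(421, -655))/(2492355 + 4905441) = (1551428 + (-15 + 421 - 1*(-655)))/(2492355 + 4905441) = (1551428 + (-15 + 421 + 655))/7397796 = (1551428 + 1061)*(1/7397796) = 1552489*(1/7397796) = 1552489/7397796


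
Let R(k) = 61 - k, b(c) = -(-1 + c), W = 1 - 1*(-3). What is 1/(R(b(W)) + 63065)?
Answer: 1/63129 ≈ 1.5841e-5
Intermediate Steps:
W = 4 (W = 1 + 3 = 4)
b(c) = 1 - c
1/(R(b(W)) + 63065) = 1/((61 - (1 - 1*4)) + 63065) = 1/((61 - (1 - 4)) + 63065) = 1/((61 - 1*(-3)) + 63065) = 1/((61 + 3) + 63065) = 1/(64 + 63065) = 1/63129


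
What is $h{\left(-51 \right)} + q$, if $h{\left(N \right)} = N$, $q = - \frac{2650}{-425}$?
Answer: $- \frac{761}{17} \approx -44.765$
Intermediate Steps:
$q = \frac{106}{17}$ ($q = \left(-2650\right) \left(- \frac{1}{425}\right) = \frac{106}{17} \approx 6.2353$)
$h{\left(-51 \right)} + q = -51 + \frac{106}{17} = - \frac{761}{17}$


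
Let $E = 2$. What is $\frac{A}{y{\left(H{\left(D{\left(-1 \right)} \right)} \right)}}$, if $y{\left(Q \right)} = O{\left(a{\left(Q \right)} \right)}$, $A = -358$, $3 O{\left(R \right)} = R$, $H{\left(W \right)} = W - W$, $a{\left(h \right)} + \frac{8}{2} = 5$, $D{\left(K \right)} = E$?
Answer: $-1074$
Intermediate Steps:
$D{\left(K \right)} = 2$
$a{\left(h \right)} = 1$ ($a{\left(h \right)} = -4 + 5 = 1$)
$H{\left(W \right)} = 0$
$O{\left(R \right)} = \frac{R}{3}$
$y{\left(Q \right)} = \frac{1}{3}$ ($y{\left(Q \right)} = \frac{1}{3} \cdot 1 = \frac{1}{3}$)
$\frac{A}{y{\left(H{\left(D{\left(-1 \right)} \right)} \right)}} = - 358 \frac{1}{\frac{1}{3}} = \left(-358\right) 3 = -1074$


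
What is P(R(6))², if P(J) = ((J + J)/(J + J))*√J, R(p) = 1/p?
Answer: ⅙ ≈ 0.16667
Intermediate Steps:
P(J) = √J (P(J) = ((2*J)/((2*J)))*√J = ((2*J)*(1/(2*J)))*√J = 1*√J = √J)
P(R(6))² = (√(1/6))² = (√(⅙))² = (√6/6)² = ⅙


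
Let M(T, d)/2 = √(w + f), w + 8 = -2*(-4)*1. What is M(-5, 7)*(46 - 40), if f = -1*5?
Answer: 12*I*√5 ≈ 26.833*I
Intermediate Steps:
f = -5
w = 0 (w = -8 - 2*(-4)*1 = -8 + 8*1 = -8 + 8 = 0)
M(T, d) = 2*I*√5 (M(T, d) = 2*√(0 - 5) = 2*√(-5) = 2*(I*√5) = 2*I*√5)
M(-5, 7)*(46 - 40) = (2*I*√5)*(46 - 40) = (2*I*√5)*6 = 12*I*√5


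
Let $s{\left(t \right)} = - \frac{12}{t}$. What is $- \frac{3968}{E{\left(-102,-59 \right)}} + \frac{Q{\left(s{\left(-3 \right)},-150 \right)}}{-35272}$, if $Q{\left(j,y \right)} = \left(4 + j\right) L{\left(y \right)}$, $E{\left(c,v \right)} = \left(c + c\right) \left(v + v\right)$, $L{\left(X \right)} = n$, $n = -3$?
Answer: $- \frac{2177837}{13266681} \approx -0.16416$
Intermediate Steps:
$L{\left(X \right)} = -3$
$E{\left(c,v \right)} = 4 c v$ ($E{\left(c,v \right)} = 2 c 2 v = 4 c v$)
$Q{\left(j,y \right)} = -12 - 3 j$ ($Q{\left(j,y \right)} = \left(4 + j\right) \left(-3\right) = -12 - 3 j$)
$- \frac{3968}{E{\left(-102,-59 \right)}} + \frac{Q{\left(s{\left(-3 \right)},-150 \right)}}{-35272} = - \frac{3968}{4 \left(-102\right) \left(-59\right)} + \frac{-12 - 3 \left(- \frac{12}{-3}\right)}{-35272} = - \frac{3968}{24072} + \left(-12 - 3 \left(\left(-12\right) \left(- \frac{1}{3}\right)\right)\right) \left(- \frac{1}{35272}\right) = \left(-3968\right) \frac{1}{24072} + \left(-12 - 12\right) \left(- \frac{1}{35272}\right) = - \frac{496}{3009} + \left(-12 - 12\right) \left(- \frac{1}{35272}\right) = - \frac{496}{3009} - - \frac{3}{4409} = - \frac{496}{3009} + \frac{3}{4409} = - \frac{2177837}{13266681}$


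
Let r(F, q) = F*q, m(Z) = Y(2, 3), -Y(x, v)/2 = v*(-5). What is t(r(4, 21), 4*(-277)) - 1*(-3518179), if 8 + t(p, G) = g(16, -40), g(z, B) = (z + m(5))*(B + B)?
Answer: 3514491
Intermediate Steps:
Y(x, v) = 10*v (Y(x, v) = -2*v*(-5) = -(-10)*v = 10*v)
m(Z) = 30 (m(Z) = 10*3 = 30)
g(z, B) = 2*B*(30 + z) (g(z, B) = (z + 30)*(B + B) = (30 + z)*(2*B) = 2*B*(30 + z))
t(p, G) = -3688 (t(p, G) = -8 + 2*(-40)*(30 + 16) = -8 + 2*(-40)*46 = -8 - 3680 = -3688)
t(r(4, 21), 4*(-277)) - 1*(-3518179) = -3688 - 1*(-3518179) = -3688 + 3518179 = 3514491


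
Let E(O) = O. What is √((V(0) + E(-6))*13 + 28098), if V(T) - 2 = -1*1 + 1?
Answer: √28046 ≈ 167.47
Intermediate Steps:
V(T) = 2 (V(T) = 2 + (-1*1 + 1) = 2 + (-1 + 1) = 2 + 0 = 2)
√((V(0) + E(-6))*13 + 28098) = √((2 - 6)*13 + 28098) = √(-4*13 + 28098) = √(-52 + 28098) = √28046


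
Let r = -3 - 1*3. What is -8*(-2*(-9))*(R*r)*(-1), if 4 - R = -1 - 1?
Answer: -5184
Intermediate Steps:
r = -6 (r = -3 - 3 = -6)
R = 6 (R = 4 - (-1 - 1) = 4 - 1*(-2) = 4 + 2 = 6)
-8*(-2*(-9))*(R*r)*(-1) = -8*(-2*(-9))*(6*(-6))*(-1) = -144*(-36*(-1)) = -144*36 = -8*648 = -5184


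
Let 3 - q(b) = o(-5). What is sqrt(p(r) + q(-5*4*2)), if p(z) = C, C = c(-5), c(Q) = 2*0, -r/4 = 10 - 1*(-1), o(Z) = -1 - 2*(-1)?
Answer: sqrt(2) ≈ 1.4142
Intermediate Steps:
o(Z) = 1 (o(Z) = -1 + 2 = 1)
q(b) = 2 (q(b) = 3 - 1*1 = 3 - 1 = 2)
r = -44 (r = -4*(10 - 1*(-1)) = -4*(10 + 1) = -4*11 = -44)
c(Q) = 0
C = 0
p(z) = 0
sqrt(p(r) + q(-5*4*2)) = sqrt(0 + 2) = sqrt(2)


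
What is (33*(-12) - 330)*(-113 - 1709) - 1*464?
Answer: 1322308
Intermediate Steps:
(33*(-12) - 330)*(-113 - 1709) - 1*464 = (-396 - 330)*(-1822) - 464 = -726*(-1822) - 464 = 1322772 - 464 = 1322308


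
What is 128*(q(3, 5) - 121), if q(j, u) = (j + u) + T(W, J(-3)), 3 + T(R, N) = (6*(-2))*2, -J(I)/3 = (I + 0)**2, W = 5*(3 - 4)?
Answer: -17920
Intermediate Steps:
W = -5 (W = 5*(-1) = -5)
J(I) = -3*I**2 (J(I) = -3*(I + 0)**2 = -3*I**2)
T(R, N) = -27 (T(R, N) = -3 + (6*(-2))*2 = -3 - 12*2 = -3 - 24 = -27)
q(j, u) = -27 + j + u (q(j, u) = (j + u) - 27 = -27 + j + u)
128*(q(3, 5) - 121) = 128*((-27 + 3 + 5) - 121) = 128*(-19 - 121) = 128*(-140) = -17920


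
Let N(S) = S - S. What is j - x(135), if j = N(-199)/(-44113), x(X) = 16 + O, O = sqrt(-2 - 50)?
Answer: -16 - 2*I*sqrt(13) ≈ -16.0 - 7.2111*I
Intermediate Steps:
N(S) = 0
O = 2*I*sqrt(13) (O = sqrt(-52) = 2*I*sqrt(13) ≈ 7.2111*I)
x(X) = 16 + 2*I*sqrt(13)
j = 0 (j = 0/(-44113) = 0*(-1/44113) = 0)
j - x(135) = 0 - (16 + 2*I*sqrt(13)) = 0 + (-16 - 2*I*sqrt(13)) = -16 - 2*I*sqrt(13)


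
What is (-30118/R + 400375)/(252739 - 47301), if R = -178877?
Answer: 71617908993/36748133126 ≈ 1.9489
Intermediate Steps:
(-30118/R + 400375)/(252739 - 47301) = (-30118/(-178877) + 400375)/(252739 - 47301) = (-30118*(-1/178877) + 400375)/205438 = (30118/178877 + 400375)*(1/205438) = (71617908993/178877)*(1/205438) = 71617908993/36748133126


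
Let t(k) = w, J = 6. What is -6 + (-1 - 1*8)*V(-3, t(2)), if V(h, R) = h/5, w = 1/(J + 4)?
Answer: -⅗ ≈ -0.60000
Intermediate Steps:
w = ⅒ (w = 1/(6 + 4) = 1/10 = ⅒ ≈ 0.10000)
t(k) = ⅒
V(h, R) = h/5 (V(h, R) = h*(⅕) = h/5)
-6 + (-1 - 1*8)*V(-3, t(2)) = -6 + (-1 - 1*8)*((⅕)*(-3)) = -6 + (-1 - 8)*(-⅗) = -6 - 9*(-⅗) = -6 + 27/5 = -⅗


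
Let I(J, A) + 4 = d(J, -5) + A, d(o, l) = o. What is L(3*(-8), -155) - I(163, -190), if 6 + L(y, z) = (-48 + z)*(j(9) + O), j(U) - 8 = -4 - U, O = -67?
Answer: 14641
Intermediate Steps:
I(J, A) = -4 + A + J (I(J, A) = -4 + (J + A) = -4 + (A + J) = -4 + A + J)
j(U) = 4 - U (j(U) = 8 + (-4 - U) = 4 - U)
L(y, z) = 3450 - 72*z (L(y, z) = -6 + (-48 + z)*((4 - 1*9) - 67) = -6 + (-48 + z)*((4 - 9) - 67) = -6 + (-48 + z)*(-5 - 67) = -6 + (-48 + z)*(-72) = -6 + (3456 - 72*z) = 3450 - 72*z)
L(3*(-8), -155) - I(163, -190) = (3450 - 72*(-155)) - (-4 - 190 + 163) = (3450 + 11160) - 1*(-31) = 14610 + 31 = 14641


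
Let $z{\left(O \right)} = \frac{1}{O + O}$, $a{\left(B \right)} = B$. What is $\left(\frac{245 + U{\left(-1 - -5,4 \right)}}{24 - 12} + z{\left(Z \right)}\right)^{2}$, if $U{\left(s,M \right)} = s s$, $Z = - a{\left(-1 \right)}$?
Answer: $\frac{7921}{16} \approx 495.06$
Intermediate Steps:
$Z = 1$ ($Z = \left(-1\right) \left(-1\right) = 1$)
$z{\left(O \right)} = \frac{1}{2 O}$
$U{\left(s,M \right)} = s^{2}$
$\left(\frac{245 + U{\left(-1 - -5,4 \right)}}{24 - 12} + z{\left(Z \right)}\right)^{2} = \left(\frac{245 + \left(-1 - -5\right)^{2}}{24 - 12} + \frac{1}{2 \cdot 1}\right)^{2} = \left(\frac{245 + \left(-1 + 5\right)^{2}}{12} + \frac{1}{2} \cdot 1\right)^{2} = \left(\left(245 + 4^{2}\right) \frac{1}{12} + \frac{1}{2}\right)^{2} = \left(\left(245 + 16\right) \frac{1}{12} + \frac{1}{2}\right)^{2} = \left(261 \cdot \frac{1}{12} + \frac{1}{2}\right)^{2} = \left(\frac{87}{4} + \frac{1}{2}\right)^{2} = \left(\frac{89}{4}\right)^{2} = \frac{7921}{16}$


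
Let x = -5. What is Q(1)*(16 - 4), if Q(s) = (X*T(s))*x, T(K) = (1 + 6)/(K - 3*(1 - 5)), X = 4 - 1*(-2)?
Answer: -2520/13 ≈ -193.85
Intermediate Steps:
X = 6 (X = 4 + 2 = 6)
T(K) = 7/(12 + K) (T(K) = 7/(K - 3*(-4)) = 7/(K + 12) = 7/(12 + K))
Q(s) = -210/(12 + s) (Q(s) = (6*(7/(12 + s)))*(-5) = (42/(12 + s))*(-5) = -210/(12 + s))
Q(1)*(16 - 4) = (-210/(12 + 1))*(16 - 4) = -210/13*12 = -2520/13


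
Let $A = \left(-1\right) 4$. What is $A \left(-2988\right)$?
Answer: $11952$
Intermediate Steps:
$A = -4$
$A \left(-2988\right) = \left(-4\right) \left(-2988\right) = 11952$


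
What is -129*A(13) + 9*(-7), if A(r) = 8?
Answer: -1095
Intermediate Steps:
-129*A(13) + 9*(-7) = -129*8 + 9*(-7) = -1032 - 63 = -1095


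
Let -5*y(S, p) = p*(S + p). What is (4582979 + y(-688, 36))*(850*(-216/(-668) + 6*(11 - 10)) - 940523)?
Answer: -3582278833352947/835 ≈ -4.2902e+12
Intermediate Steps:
y(S, p) = -p*(S + p)/5
(4582979 + y(-688, 36))*(850*(-216/(-668) + 6*(11 - 10)) - 940523) = (4582979 - 1/5*36*(-688 + 36))*(850*(-216/(-668) + 6*(11 - 10)) - 940523) = (4582979 - 1/5*36*(-652))*(850*(-216*(-1/668) + 6*1) - 940523) = (4582979 + 23472/5)*(850*(54/167 + 6) - 940523) = 22938367*(850*(1056/167) - 940523)/5 = 22938367*(897600/167 - 940523)/5 = (22938367/5)*(-156169741/167) = -3582278833352947/835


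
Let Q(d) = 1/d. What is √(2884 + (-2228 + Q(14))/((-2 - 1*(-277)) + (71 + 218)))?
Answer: √4987831478/1316 ≈ 53.666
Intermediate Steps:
√(2884 + (-2228 + Q(14))/((-2 - 1*(-277)) + (71 + 218))) = √(2884 + (-2228 + 1/14)/((-2 - 1*(-277)) + (71 + 218))) = √(2884 + (-2228 + 1/14)/((-2 + 277) + 289)) = √(2884 - 31191/(14*(275 + 289))) = √(2884 - 31191/14/564) = √(2884 - 31191/14*1/564) = √(2884 - 10397/2632) = √(7580291/2632) = √4987831478/1316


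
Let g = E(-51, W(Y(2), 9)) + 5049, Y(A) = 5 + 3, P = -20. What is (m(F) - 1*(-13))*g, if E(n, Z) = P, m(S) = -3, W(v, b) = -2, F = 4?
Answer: 50290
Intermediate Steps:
Y(A) = 8
E(n, Z) = -20
g = 5029 (g = -20 + 5049 = 5029)
(m(F) - 1*(-13))*g = (-3 - 1*(-13))*5029 = (-3 + 13)*5029 = 10*5029 = 50290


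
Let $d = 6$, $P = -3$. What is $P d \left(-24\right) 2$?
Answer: $864$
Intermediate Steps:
$P d \left(-24\right) 2 = \left(-3\right) 6 \left(-24\right) 2 = \left(-18\right) \left(-24\right) 2 = 432 \cdot 2 = 864$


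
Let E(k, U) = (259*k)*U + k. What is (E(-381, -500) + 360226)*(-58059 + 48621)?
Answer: -469062418110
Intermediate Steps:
E(k, U) = k + 259*U*k (E(k, U) = 259*U*k + k = k + 259*U*k)
(E(-381, -500) + 360226)*(-58059 + 48621) = (-381*(1 + 259*(-500)) + 360226)*(-58059 + 48621) = (-381*(1 - 129500) + 360226)*(-9438) = (-381*(-129499) + 360226)*(-9438) = (49339119 + 360226)*(-9438) = 49699345*(-9438) = -469062418110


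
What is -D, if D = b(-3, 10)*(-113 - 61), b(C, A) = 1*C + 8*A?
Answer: 13398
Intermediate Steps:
b(C, A) = C + 8*A
D = -13398 (D = (-3 + 8*10)*(-113 - 61) = (-3 + 80)*(-174) = 77*(-174) = -13398)
-D = -1*(-13398) = 13398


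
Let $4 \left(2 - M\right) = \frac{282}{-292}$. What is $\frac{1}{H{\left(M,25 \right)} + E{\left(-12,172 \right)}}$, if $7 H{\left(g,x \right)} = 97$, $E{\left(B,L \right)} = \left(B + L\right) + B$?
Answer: $\frac{7}{1133} \approx 0.0061783$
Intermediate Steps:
$E{\left(B,L \right)} = L + 2 B$
$M = \frac{1309}{584}$ ($M = 2 - \frac{282 \frac{1}{-292}}{4} = 2 - \frac{282 \left(- \frac{1}{292}\right)}{4} = 2 - - \frac{141}{584} = 2 + \frac{141}{584} = \frac{1309}{584} \approx 2.2414$)
$H{\left(g,x \right)} = \frac{97}{7}$ ($H{\left(g,x \right)} = \frac{1}{7} \cdot 97 = \frac{97}{7}$)
$\frac{1}{H{\left(M,25 \right)} + E{\left(-12,172 \right)}} = \frac{1}{\frac{97}{7} + \left(172 + 2 \left(-12\right)\right)} = \frac{1}{\frac{97}{7} + \left(172 - 24\right)} = \frac{1}{\frac{97}{7} + 148} = \frac{1}{\frac{1133}{7}} = \frac{7}{1133}$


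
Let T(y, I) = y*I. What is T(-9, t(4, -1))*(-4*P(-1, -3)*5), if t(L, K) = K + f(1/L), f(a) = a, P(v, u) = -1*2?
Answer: 270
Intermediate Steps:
P(v, u) = -2
t(L, K) = K + 1/L
T(y, I) = I*y
T(-9, t(4, -1))*(-4*P(-1, -3)*5) = ((-1 + 1/4)*(-9))*(-4*(-2)*5) = ((-1 + ¼)*(-9))*(8*5) = -¾*(-9)*40 = (27/4)*40 = 270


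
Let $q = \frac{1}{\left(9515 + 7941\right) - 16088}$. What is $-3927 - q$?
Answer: $- \frac{5372137}{1368} \approx -3927.0$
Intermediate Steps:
$q = \frac{1}{1368}$ ($q = \frac{1}{17456 - 16088} = \frac{1}{1368} \approx 0.00073099$)
$-3927 - q = -3927 - \frac{1}{1368} = - \frac{5372137}{1368}$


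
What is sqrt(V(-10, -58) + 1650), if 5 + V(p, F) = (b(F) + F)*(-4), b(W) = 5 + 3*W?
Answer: sqrt(2553) ≈ 50.527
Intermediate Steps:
V(p, F) = -25 - 16*F (V(p, F) = -5 + ((5 + 3*F) + F)*(-4) = -5 + (5 + 4*F)*(-4) = -5 + (-20 - 16*F) = -25 - 16*F)
sqrt(V(-10, -58) + 1650) = sqrt((-25 - 16*(-58)) + 1650) = sqrt((-25 + 928) + 1650) = sqrt(903 + 1650) = sqrt(2553)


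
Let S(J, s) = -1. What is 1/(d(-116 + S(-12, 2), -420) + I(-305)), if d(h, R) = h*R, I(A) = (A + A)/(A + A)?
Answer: 1/49141 ≈ 2.0350e-5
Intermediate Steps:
I(A) = 1 (I(A) = (2*A)/((2*A)) = (2*A)*(1/(2*A)) = 1)
d(h, R) = R*h
1/(d(-116 + S(-12, 2), -420) + I(-305)) = 1/(-420*(-116 - 1) + 1) = 1/(-420*(-117) + 1) = 1/(49140 + 1) = 1/49141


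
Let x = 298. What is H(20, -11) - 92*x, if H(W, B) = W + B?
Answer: -27407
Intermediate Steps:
H(W, B) = B + W
H(20, -11) - 92*x = (-11 + 20) - 92*298 = 9 - 27416 = -27407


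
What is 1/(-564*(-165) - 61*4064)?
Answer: -1/154844 ≈ -6.4581e-6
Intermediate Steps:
1/(-564*(-165) - 61*4064) = 1/(93060 - 247904) = 1/(-154844) = -1/154844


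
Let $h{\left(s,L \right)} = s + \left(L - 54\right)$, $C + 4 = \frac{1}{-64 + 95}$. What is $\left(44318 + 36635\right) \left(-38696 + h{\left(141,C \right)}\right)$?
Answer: $- \frac{96900902906}{31} \approx -3.1258 \cdot 10^{9}$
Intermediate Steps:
$C = - \frac{123}{31}$ ($C = -4 + \frac{1}{-64 + 95} = -4 + \frac{1}{31} = - \frac{123}{31} \approx -3.9677$)
$h{\left(s,L \right)} = -54 + L + s$ ($h{\left(s,L \right)} = s + \left(L - 54\right) = s + \left(-54 + L\right) = -54 + L + s$)
$\left(44318 + 36635\right) \left(-38696 + h{\left(141,C \right)}\right) = \left(44318 + 36635\right) \left(-38696 - - \frac{2574}{31}\right) = 80953 \left(-38696 + \frac{2574}{31}\right) = 80953 \left(- \frac{1197002}{31}\right) = - \frac{96900902906}{31}$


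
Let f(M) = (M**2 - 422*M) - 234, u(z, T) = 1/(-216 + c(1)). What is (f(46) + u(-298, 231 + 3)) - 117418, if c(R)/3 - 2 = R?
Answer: -27934237/207 ≈ -1.3495e+5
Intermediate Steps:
c(R) = 6 + 3*R
u(z, T) = -1/207 (u(z, T) = 1/(-216 + (6 + 3*1)) = 1/(-216 + (6 + 3)) = 1/(-216 + 9) = 1/(-207) = -1/207)
f(M) = -234 + M**2 - 422*M
(f(46) + u(-298, 231 + 3)) - 117418 = ((-234 + 46**2 - 422*46) - 1/207) - 117418 = ((-234 + 2116 - 19412) - 1/207) - 117418 = (-17530 - 1/207) - 117418 = -3628711/207 - 117418 = -27934237/207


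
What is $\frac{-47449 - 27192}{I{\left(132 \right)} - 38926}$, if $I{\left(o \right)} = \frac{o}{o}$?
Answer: $\frac{74641}{38925} \approx 1.9176$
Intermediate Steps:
$I{\left(o \right)} = 1$
$\frac{-47449 - 27192}{I{\left(132 \right)} - 38926} = \frac{-47449 - 27192}{1 - 38926} = - \frac{74641}{1 - 38926} = - \frac{74641}{-38925} = \left(-74641\right) \left(- \frac{1}{38925}\right) = \frac{74641}{38925}$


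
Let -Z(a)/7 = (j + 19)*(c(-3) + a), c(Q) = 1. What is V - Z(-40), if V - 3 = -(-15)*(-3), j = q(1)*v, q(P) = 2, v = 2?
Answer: -6321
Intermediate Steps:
j = 4 (j = 2*2 = 4)
Z(a) = -161 - 161*a (Z(a) = -7*(4 + 19)*(1 + a) = -161*(1 + a) = -7*(23 + 23*a) = -161 - 161*a)
V = -42 (V = 3 - (-15)*(-3) = 3 - 1*45 = 3 - 45 = -42)
V - Z(-40) = -42 - (-161 - 161*(-40)) = -42 - (-161 + 6440) = -42 - 1*6279 = -42 - 6279 = -6321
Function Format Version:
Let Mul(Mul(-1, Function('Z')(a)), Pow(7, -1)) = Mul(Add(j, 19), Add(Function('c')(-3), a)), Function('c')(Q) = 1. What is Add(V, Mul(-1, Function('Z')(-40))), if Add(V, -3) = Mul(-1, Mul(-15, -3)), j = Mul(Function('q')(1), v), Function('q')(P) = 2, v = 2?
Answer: -6321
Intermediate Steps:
j = 4 (j = Mul(2, 2) = 4)
Function('Z')(a) = Add(-161, Mul(-161, a)) (Function('Z')(a) = Mul(-7, Mul(Add(4, 19), Add(1, a))) = Mul(-7, Mul(23, Add(1, a))) = Mul(-7, Add(23, Mul(23, a))) = Add(-161, Mul(-161, a)))
V = -42 (V = Add(3, Mul(-1, Mul(-15, -3))) = Add(3, Mul(-1, 45)) = Add(3, -45) = -42)
Add(V, Mul(-1, Function('Z')(-40))) = Add(-42, Mul(-1, Add(-161, Mul(-161, -40)))) = Add(-42, Mul(-1, Add(-161, 6440))) = Add(-42, Mul(-1, 6279)) = Add(-42, -6279) = -6321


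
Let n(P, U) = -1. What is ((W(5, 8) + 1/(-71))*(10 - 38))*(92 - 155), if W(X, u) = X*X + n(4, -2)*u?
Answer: 2127384/71 ≈ 29963.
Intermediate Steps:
W(X, u) = X² - u (W(X, u) = X*X - u = X² - u)
((W(5, 8) + 1/(-71))*(10 - 38))*(92 - 155) = (((5² - 1*8) + 1/(-71))*(10 - 38))*(92 - 155) = (((25 - 8) - 1/71)*(-28))*(-63) = ((17 - 1/71)*(-28))*(-63) = ((1206/71)*(-28))*(-63) = -33768/71*(-63) = 2127384/71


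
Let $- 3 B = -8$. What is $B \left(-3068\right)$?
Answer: $- \frac{24544}{3} \approx -8181.3$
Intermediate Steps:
$B = \frac{8}{3}$ ($B = \left(- \frac{1}{3}\right) \left(-8\right) = \frac{8}{3} \approx 2.6667$)
$B \left(-3068\right) = \frac{8}{3} \left(-3068\right) = - \frac{24544}{3}$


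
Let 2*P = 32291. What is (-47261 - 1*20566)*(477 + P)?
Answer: -2254908615/2 ≈ -1.1275e+9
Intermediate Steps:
P = 32291/2 (P = (1/2)*32291 = 32291/2 ≈ 16146.)
(-47261 - 1*20566)*(477 + P) = (-47261 - 1*20566)*(477 + 32291/2) = (-47261 - 20566)*(33245/2) = -67827*33245/2 = -2254908615/2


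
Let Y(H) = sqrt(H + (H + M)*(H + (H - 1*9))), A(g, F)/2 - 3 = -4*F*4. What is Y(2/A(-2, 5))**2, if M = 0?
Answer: 618/5929 ≈ 0.10423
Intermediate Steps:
A(g, F) = 6 - 32*F (A(g, F) = 6 + 2*(-4*F*4) = 6 + 2*(-16*F) = 6 - 32*F)
Y(H) = sqrt(H + H*(-9 + 2*H)) (Y(H) = sqrt(H + (H + 0)*(H + (H - 1*9))) = sqrt(H + H*(H + (H - 9))) = sqrt(H + H*(H + (-9 + H))) = sqrt(H + H*(-9 + 2*H)))
Y(2/A(-2, 5))**2 = (sqrt(2)*sqrt((2/(6 - 32*5))*(-4 + 2/(6 - 32*5))))**2 = (sqrt(2)*sqrt((2/(6 - 160))*(-4 + 2/(6 - 160))))**2 = (sqrt(2)*sqrt((2/(-154))*(-4 + 2/(-154))))**2 = (sqrt(2)*sqrt((2*(-1/154))*(-4 + 2*(-1/154))))**2 = (sqrt(2)*sqrt(-(-4 - 1/77)/77))**2 = (sqrt(2)*sqrt(-1/77*(-309/77)))**2 = (sqrt(2)*sqrt(309/5929))**2 = (sqrt(2)*(sqrt(309)/77))**2 = (sqrt(618)/77)**2 = 618/5929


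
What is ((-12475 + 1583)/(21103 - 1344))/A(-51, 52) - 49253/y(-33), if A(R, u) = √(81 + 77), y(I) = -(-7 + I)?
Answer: -49253/40 - 5446*√158/1560961 ≈ -1231.4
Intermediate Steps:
y(I) = 7 - I
A(R, u) = √158
((-12475 + 1583)/(21103 - 1344))/A(-51, 52) - 49253/y(-33) = ((-12475 + 1583)/(21103 - 1344))/(√158) - 49253/(7 - 1*(-33)) = (-10892/19759)*(√158/158) - 49253/(7 + 33) = (-10892*1/19759)*(√158/158) - 49253/40 = -5446*√158/1560961 - 49253*1/40 = -5446*√158/1560961 - 49253/40 = -49253/40 - 5446*√158/1560961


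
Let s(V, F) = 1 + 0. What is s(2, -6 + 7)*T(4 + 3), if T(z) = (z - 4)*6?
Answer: 18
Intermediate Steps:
T(z) = -24 + 6*z (T(z) = (-4 + z)*6 = -24 + 6*z)
s(V, F) = 1
s(2, -6 + 7)*T(4 + 3) = 1*(-24 + 6*(4 + 3)) = 1*(-24 + 6*7) = 1*(-24 + 42) = 1*18 = 18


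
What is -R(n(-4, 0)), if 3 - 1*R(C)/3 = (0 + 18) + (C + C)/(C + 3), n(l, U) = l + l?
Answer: 273/5 ≈ 54.600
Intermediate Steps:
n(l, U) = 2*l
R(C) = -45 - 6*C/(3 + C) (R(C) = 9 - 3*((0 + 18) + (C + C)/(C + 3)) = 9 - 3*(18 + (2*C)/(3 + C)) = 9 - 3*(18 + 2*C/(3 + C)) = 9 + (-54 - 6*C/(3 + C)) = -45 - 6*C/(3 + C))
-R(n(-4, 0)) = -3*(-45 - 34*(-4))/(3 + 2*(-4)) = -3*(-45 - 17*(-8))/(3 - 8) = -3*(-45 + 136)/(-5) = -3*(-1)*91/5 = -1*(-273/5) = 273/5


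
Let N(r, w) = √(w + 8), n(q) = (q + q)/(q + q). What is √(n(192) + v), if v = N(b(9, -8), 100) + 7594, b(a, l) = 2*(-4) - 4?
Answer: √(7595 + 6*√3) ≈ 87.209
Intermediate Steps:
b(a, l) = -12 (b(a, l) = -8 - 4 = -12)
n(q) = 1 (n(q) = (2*q)/((2*q)) = (2*q)*(1/(2*q)) = 1)
N(r, w) = √(8 + w)
v = 7594 + 6*√3 (v = √(8 + 100) + 7594 = √108 + 7594 = 6*√3 + 7594 = 7594 + 6*√3 ≈ 7604.4)
√(n(192) + v) = √(1 + (7594 + 6*√3)) = √(7595 + 6*√3)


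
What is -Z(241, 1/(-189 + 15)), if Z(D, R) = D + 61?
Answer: -302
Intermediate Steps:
Z(D, R) = 61 + D
-Z(241, 1/(-189 + 15)) = -(61 + 241) = -1*302 = -302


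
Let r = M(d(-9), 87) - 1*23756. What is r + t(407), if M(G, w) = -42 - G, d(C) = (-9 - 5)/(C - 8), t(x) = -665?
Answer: -415885/17 ≈ -24464.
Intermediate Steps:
d(C) = -14/(-8 + C)
r = -404580/17 (r = (-42 - (-14)/(-8 - 9)) - 1*23756 = (-42 - (-14)/(-17)) - 23756 = (-42 - (-14)*(-1)/17) - 23756 = (-42 - 1*14/17) - 23756 = (-42 - 14/17) - 23756 = -728/17 - 23756 = -404580/17 ≈ -23799.)
r + t(407) = -404580/17 - 665 = -415885/17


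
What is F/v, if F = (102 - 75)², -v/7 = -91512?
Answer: 81/71176 ≈ 0.0011380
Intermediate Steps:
v = 640584 (v = -7*(-91512) = 640584)
F = 729 (F = 27² = 729)
F/v = 729/640584 = 729*(1/640584) = 81/71176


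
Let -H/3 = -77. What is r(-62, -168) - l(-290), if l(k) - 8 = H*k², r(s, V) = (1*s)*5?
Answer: -19427418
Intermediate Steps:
H = 231 (H = -3*(-77) = 231)
r(s, V) = 5*s (r(s, V) = s*5 = 5*s)
l(k) = 8 + 231*k²
r(-62, -168) - l(-290) = 5*(-62) - (8 + 231*(-290)²) = -310 - (8 + 231*84100) = -310 - (8 + 19427100) = -310 - 1*19427108 = -310 - 19427108 = -19427418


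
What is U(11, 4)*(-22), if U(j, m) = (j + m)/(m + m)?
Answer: -165/4 ≈ -41.250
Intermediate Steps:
U(j, m) = (j + m)/(2*m) (U(j, m) = (j + m)/((2*m)) = (j + m)*(1/(2*m)) = (j + m)/(2*m))
U(11, 4)*(-22) = ((1/2)*(11 + 4)/4)*(-22) = ((1/2)*(1/4)*15)*(-22) = (15/8)*(-22) = -165/4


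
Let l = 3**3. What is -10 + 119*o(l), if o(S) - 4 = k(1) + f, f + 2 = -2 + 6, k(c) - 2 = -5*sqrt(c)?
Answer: 347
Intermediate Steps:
k(c) = 2 - 5*sqrt(c)
l = 27
f = 2 (f = -2 + (-2 + 6) = -2 + 4 = 2)
o(S) = 3 (o(S) = 4 + ((2 - 5*sqrt(1)) + 2) = 4 + ((2 - 5*1) + 2) = 4 + ((2 - 5) + 2) = 4 + (-3 + 2) = 4 - 1 = 3)
-10 + 119*o(l) = -10 + 119*3 = -10 + 357 = 347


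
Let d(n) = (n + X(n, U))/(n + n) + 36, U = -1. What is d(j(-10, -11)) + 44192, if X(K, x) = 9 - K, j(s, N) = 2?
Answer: 176921/4 ≈ 44230.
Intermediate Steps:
d(n) = 36 + 9/(2*n) (d(n) = (n + (9 - n))/(n + n) + 36 = 9/((2*n)) + 36 = 9*(1/(2*n)) + 36 = 9/(2*n) + 36 = 36 + 9/(2*n))
d(j(-10, -11)) + 44192 = (36 + (9/2)/2) + 44192 = (36 + (9/2)*(1/2)) + 44192 = (36 + 9/4) + 44192 = 153/4 + 44192 = 176921/4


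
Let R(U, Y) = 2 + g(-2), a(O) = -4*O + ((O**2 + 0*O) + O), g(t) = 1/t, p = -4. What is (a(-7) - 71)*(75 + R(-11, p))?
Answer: -153/2 ≈ -76.500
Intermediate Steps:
a(O) = O**2 - 3*O (a(O) = -4*O + ((O**2 + 0) + O) = -4*O + (O**2 + O) = -4*O + (O + O**2) = O**2 - 3*O)
R(U, Y) = 3/2 (R(U, Y) = 2 + 1/(-2) = 2 - 1/2 = 3/2)
(a(-7) - 71)*(75 + R(-11, p)) = (-7*(-3 - 7) - 71)*(75 + 3/2) = (-7*(-10) - 71)*(153/2) = (70 - 71)*(153/2) = -1*153/2 = -153/2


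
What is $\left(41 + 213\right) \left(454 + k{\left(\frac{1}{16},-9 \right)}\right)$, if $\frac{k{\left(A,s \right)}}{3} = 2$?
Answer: $116840$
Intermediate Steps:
$k{\left(A,s \right)} = 6$ ($k{\left(A,s \right)} = 3 \cdot 2 = 6$)
$\left(41 + 213\right) \left(454 + k{\left(\frac{1}{16},-9 \right)}\right) = \left(41 + 213\right) \left(454 + 6\right) = 254 \cdot 460 = 116840$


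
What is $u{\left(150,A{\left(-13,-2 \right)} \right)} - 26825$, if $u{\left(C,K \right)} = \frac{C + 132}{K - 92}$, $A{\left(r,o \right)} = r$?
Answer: $- \frac{938969}{35} \approx -26828.0$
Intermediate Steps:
$u{\left(C,K \right)} = \frac{132 + C}{-92 + K}$
$u{\left(150,A{\left(-13,-2 \right)} \right)} - 26825 = \frac{132 + 150}{-92 - 13} - 26825 = \frac{1}{-105} \cdot 282 - 26825 = \left(- \frac{1}{105}\right) 282 - 26825 = - \frac{94}{35} - 26825 = - \frac{938969}{35}$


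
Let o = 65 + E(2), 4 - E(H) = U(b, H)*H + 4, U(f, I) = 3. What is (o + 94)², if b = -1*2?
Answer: 23409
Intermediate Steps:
b = -2
E(H) = -3*H (E(H) = 4 - (3*H + 4) = 4 - (4 + 3*H) = 4 + (-4 - 3*H) = -3*H)
o = 59 (o = 65 - 3*2 = 65 - 6 = 59)
(o + 94)² = (59 + 94)² = 153² = 23409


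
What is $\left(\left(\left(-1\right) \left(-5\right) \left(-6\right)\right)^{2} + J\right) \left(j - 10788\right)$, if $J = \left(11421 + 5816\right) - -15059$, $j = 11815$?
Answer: $34092292$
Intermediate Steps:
$J = 32296$ ($J = 17237 + 15059 = 32296$)
$\left(\left(\left(-1\right) \left(-5\right) \left(-6\right)\right)^{2} + J\right) \left(j - 10788\right) = \left(\left(\left(-1\right) \left(-5\right) \left(-6\right)\right)^{2} + 32296\right) \left(11815 - 10788\right) = \left(\left(5 \left(-6\right)\right)^{2} + 32296\right) \left(11815 - 10788\right) = \left(\left(-30\right)^{2} + 32296\right) 1027 = \left(900 + 32296\right) 1027 = 33196 \cdot 1027 = 34092292$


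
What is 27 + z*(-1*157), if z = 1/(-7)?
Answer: 346/7 ≈ 49.429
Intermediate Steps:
z = -⅐ ≈ -0.14286
27 + z*(-1*157) = 27 - (-1)*157/7 = 27 - ⅐*(-157) = 27 + 157/7 = 346/7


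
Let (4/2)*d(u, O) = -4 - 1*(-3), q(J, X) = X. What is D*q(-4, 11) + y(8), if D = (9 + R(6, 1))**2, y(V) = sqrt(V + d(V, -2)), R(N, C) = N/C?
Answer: 2475 + sqrt(30)/2 ≈ 2477.7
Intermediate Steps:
d(u, O) = -1/2 (d(u, O) = (-4 - 1*(-3))/2 = (-4 + 3)/2 = (1/2)*(-1) = -1/2)
y(V) = sqrt(-1/2 + V) (y(V) = sqrt(V - 1/2) = sqrt(-1/2 + V))
D = 225 (D = (9 + 6/1)**2 = (9 + 6*1)**2 = (9 + 6)**2 = 15**2 = 225)
D*q(-4, 11) + y(8) = 225*11 + sqrt(-2 + 4*8)/2 = 2475 + sqrt(-2 + 32)/2 = 2475 + sqrt(30)/2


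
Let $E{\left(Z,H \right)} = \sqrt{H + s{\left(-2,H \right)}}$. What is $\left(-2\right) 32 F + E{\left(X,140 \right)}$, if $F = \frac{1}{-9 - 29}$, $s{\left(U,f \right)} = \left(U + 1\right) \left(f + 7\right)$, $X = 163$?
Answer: $\frac{32}{19} + i \sqrt{7} \approx 1.6842 + 2.6458 i$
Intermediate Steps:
$s{\left(U,f \right)} = \left(1 + U\right) \left(7 + f\right)$
$F = - \frac{1}{38}$ ($F = \frac{1}{-38} = - \frac{1}{38} \approx -0.026316$)
$E{\left(Z,H \right)} = i \sqrt{7}$ ($E{\left(Z,H \right)} = \sqrt{H + \left(7 + H + 7 \left(-2\right) - 2 H\right)} = \sqrt{H + \left(7 + H - 14 - 2 H\right)} = \sqrt{H - \left(7 + H\right)} = \sqrt{-7} = i \sqrt{7}$)
$\left(-2\right) 32 F + E{\left(X,140 \right)} = \left(-2\right) 32 \left(- \frac{1}{38}\right) + i \sqrt{7} = \left(-64\right) \left(- \frac{1}{38}\right) + i \sqrt{7} = \frac{32}{19} + i \sqrt{7}$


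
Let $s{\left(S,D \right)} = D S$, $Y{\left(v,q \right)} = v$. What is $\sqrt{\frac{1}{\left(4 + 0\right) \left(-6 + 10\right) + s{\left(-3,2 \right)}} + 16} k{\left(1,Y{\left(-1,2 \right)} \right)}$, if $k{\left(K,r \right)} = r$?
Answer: $- \frac{\sqrt{1610}}{10} \approx -4.0125$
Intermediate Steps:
$\sqrt{\frac{1}{\left(4 + 0\right) \left(-6 + 10\right) + s{\left(-3,2 \right)}} + 16} k{\left(1,Y{\left(-1,2 \right)} \right)} = \sqrt{\frac{1}{\left(4 + 0\right) \left(-6 + 10\right) + 2 \left(-3\right)} + 16} \left(-1\right) = \sqrt{\frac{1}{4 \cdot 4 - 6} + 16} \left(-1\right) = \sqrt{\frac{1}{16 - 6} + 16} \left(-1\right) = \sqrt{\frac{1}{10} + 16} \left(-1\right) = \sqrt{\frac{161}{10}} \left(-1\right) = \frac{\sqrt{1610}}{10} \left(-1\right) = - \frac{\sqrt{1610}}{10}$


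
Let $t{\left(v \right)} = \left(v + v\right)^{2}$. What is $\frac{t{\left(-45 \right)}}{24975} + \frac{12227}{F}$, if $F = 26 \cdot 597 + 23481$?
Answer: $\frac{920435}{1443111} \approx 0.63781$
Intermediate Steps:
$t{\left(v \right)} = 4 v^{2}$ ($t{\left(v \right)} = \left(2 v\right)^{2} = 4 v^{2}$)
$F = 39003$ ($F = 15522 + 23481 = 39003$)
$\frac{t{\left(-45 \right)}}{24975} + \frac{12227}{F} = \frac{4 \left(-45\right)^{2}}{24975} + \frac{12227}{39003} = 4 \cdot 2025 \cdot \frac{1}{24975} + 12227 \cdot \frac{1}{39003} = 8100 \cdot \frac{1}{24975} + \frac{12227}{39003} = \frac{12}{37} + \frac{12227}{39003} = \frac{920435}{1443111}$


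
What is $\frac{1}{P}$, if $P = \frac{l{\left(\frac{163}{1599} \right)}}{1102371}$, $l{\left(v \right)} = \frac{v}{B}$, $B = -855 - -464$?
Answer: $- \frac{689212270539}{163} \approx -4.2283 \cdot 10^{9}$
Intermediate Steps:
$B = -391$ ($B = -855 + 464 = -391$)
$l{\left(v \right)} = - \frac{v}{391}$ ($l{\left(v \right)} = \frac{v}{-391} = v \left(- \frac{1}{391}\right) = - \frac{v}{391}$)
$P = - \frac{163}{689212270539}$ ($P = \frac{\left(- \frac{1}{391}\right) \frac{163}{1599}}{1102371} = - \frac{163 \cdot \frac{1}{1599}}{391} \cdot \frac{1}{1102371} = \left(- \frac{1}{391}\right) \frac{163}{1599} \cdot \frac{1}{1102371} = \left(- \frac{163}{625209}\right) \frac{1}{1102371} = - \frac{163}{689212270539} \approx -2.365 \cdot 10^{-10}$)
$\frac{1}{P} = \frac{1}{- \frac{163}{689212270539}} = - \frac{689212270539}{163}$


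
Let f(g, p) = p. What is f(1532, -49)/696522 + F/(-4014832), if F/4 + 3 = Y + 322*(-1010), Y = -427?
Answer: 28346650951/87388087947 ≈ 0.32438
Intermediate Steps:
F = -1302600 (F = -12 + 4*(-427 + 322*(-1010)) = -12 + 4*(-427 - 325220) = -12 + 4*(-325647) = -12 - 1302588 = -1302600)
f(1532, -49)/696522 + F/(-4014832) = -49/696522 - 1302600/(-4014832) = -49*1/696522 - 1302600*(-1/4014832) = -49/696522 + 162825/501854 = 28346650951/87388087947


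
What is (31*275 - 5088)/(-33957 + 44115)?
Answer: 3437/10158 ≈ 0.33835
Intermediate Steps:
(31*275 - 5088)/(-33957 + 44115) = (8525 - 5088)/10158 = 3437*(1/10158) = 3437/10158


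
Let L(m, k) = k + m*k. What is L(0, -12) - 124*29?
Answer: -3608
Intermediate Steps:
L(m, k) = k + k*m
L(0, -12) - 124*29 = -12*(1 + 0) - 124*29 = -12*1 - 3596 = -12 - 3596 = -3608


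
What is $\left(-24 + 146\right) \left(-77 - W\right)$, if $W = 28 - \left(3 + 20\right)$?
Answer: $-10004$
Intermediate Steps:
$W = 5$ ($W = 28 - 23 = 5$)
$\left(-24 + 146\right) \left(-77 - W\right) = \left(-24 + 146\right) \left(-77 - 5\right) = 122 \left(-77 - 5\right) = 122 \left(-82\right) = -10004$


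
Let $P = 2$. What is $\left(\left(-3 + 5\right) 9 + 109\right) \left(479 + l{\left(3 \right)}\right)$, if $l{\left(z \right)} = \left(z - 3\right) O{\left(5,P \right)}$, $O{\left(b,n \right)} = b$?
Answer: $60833$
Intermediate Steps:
$l{\left(z \right)} = -15 + 5 z$ ($l{\left(z \right)} = \left(z - 3\right) 5 = \left(-3 + z\right) 5 = -15 + 5 z$)
$\left(\left(-3 + 5\right) 9 + 109\right) \left(479 + l{\left(3 \right)}\right) = \left(\left(-3 + 5\right) 9 + 109\right) \left(479 + \left(-15 + 5 \cdot 3\right)\right) = \left(2 \cdot 9 + 109\right) \left(479 + \left(-15 + 15\right)\right) = \left(18 + 109\right) \left(479 + 0\right) = 127 \cdot 479 = 60833$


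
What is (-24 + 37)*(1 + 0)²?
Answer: 13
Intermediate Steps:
(-24 + 37)*(1 + 0)² = 13*1² = 13*1 = 13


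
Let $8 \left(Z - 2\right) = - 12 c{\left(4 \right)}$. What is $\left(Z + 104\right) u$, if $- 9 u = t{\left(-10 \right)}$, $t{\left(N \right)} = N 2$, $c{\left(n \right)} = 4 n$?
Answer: $\frac{1640}{9} \approx 182.22$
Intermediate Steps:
$t{\left(N \right)} = 2 N$
$u = \frac{20}{9}$ ($u = - \frac{2 \left(-10\right)}{9} = \left(- \frac{1}{9}\right) \left(-20\right) = \frac{20}{9} \approx 2.2222$)
$Z = -22$ ($Z = 2 + \frac{\left(-12\right) 4 \cdot 4}{8} = 2 + \frac{\left(-12\right) 16}{8} = 2 + \frac{1}{8} \left(-192\right) = 2 - 24 = -22$)
$\left(Z + 104\right) u = \left(-22 + 104\right) \frac{20}{9} = 82 \cdot \frac{20}{9} = \frac{1640}{9}$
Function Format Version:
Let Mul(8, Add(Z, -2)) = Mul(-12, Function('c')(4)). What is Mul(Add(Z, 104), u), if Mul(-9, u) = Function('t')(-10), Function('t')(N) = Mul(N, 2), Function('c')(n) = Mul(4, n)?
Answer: Rational(1640, 9) ≈ 182.22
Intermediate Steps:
Function('t')(N) = Mul(2, N)
u = Rational(20, 9) (u = Mul(Rational(-1, 9), Mul(2, -10)) = Mul(Rational(-1, 9), -20) = Rational(20, 9) ≈ 2.2222)
Z = -22 (Z = Add(2, Mul(Rational(1, 8), Mul(-12, Mul(4, 4)))) = Add(2, Mul(Rational(1, 8), Mul(-12, 16))) = Add(2, Mul(Rational(1, 8), -192)) = Add(2, -24) = -22)
Mul(Add(Z, 104), u) = Mul(Add(-22, 104), Rational(20, 9)) = Mul(82, Rational(20, 9)) = Rational(1640, 9)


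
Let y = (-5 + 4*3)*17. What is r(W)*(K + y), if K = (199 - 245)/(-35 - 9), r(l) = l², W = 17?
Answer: 763249/22 ≈ 34693.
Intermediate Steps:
K = 23/22 (K = -46/(-44) = -46*(-1/44) = 23/22 ≈ 1.0455)
y = 119 (y = (-5 + 12)*17 = 7*17 = 119)
r(W)*(K + y) = 17²*(23/22 + 119) = 289*(2641/22) = 763249/22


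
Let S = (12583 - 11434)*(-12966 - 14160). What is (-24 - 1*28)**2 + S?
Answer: -31165070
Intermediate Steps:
S = -31167774 (S = 1149*(-27126) = -31167774)
(-24 - 1*28)**2 + S = (-24 - 1*28)**2 - 31167774 = (-24 - 28)**2 - 31167774 = (-52)**2 - 31167774 = 2704 - 31167774 = -31165070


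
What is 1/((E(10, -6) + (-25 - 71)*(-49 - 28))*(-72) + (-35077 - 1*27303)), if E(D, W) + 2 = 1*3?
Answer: -1/594676 ≈ -1.6816e-6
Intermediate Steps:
E(D, W) = 1 (E(D, W) = -2 + 1*3 = -2 + 3 = 1)
1/((E(10, -6) + (-25 - 71)*(-49 - 28))*(-72) + (-35077 - 1*27303)) = 1/((1 + (-25 - 71)*(-49 - 28))*(-72) + (-35077 - 1*27303)) = 1/((1 - 96*(-77))*(-72) + (-35077 - 27303)) = 1/((1 + 7392)*(-72) - 62380) = 1/(7393*(-72) - 62380) = 1/(-532296 - 62380) = 1/(-594676) = -1/594676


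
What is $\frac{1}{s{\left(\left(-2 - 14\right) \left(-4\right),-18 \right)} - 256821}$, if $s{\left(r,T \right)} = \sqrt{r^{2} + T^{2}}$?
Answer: $- \frac{256821}{65957021621} - \frac{2 \sqrt{1105}}{65957021621} \approx -3.8948 \cdot 10^{-6}$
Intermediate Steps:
$s{\left(r,T \right)} = \sqrt{T^{2} + r^{2}}$
$\frac{1}{s{\left(\left(-2 - 14\right) \left(-4\right),-18 \right)} - 256821} = \frac{1}{\sqrt{\left(-18\right)^{2} + \left(\left(-2 - 14\right) \left(-4\right)\right)^{2}} - 256821} = \frac{1}{\sqrt{324 + \left(\left(-16\right) \left(-4\right)\right)^{2}} - 256821} = \frac{1}{\sqrt{324 + 64^{2}} - 256821} = \frac{1}{\sqrt{324 + 4096} - 256821} = \frac{1}{\sqrt{4420} - 256821} = \frac{1}{2 \sqrt{1105} - 256821} = \frac{1}{-256821 + 2 \sqrt{1105}}$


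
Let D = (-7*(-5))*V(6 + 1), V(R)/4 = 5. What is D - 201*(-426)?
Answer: 86326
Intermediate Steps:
V(R) = 20 (V(R) = 4*5 = 20)
D = 700 (D = -7*(-5)*20 = 35*20 = 700)
D - 201*(-426) = 700 - 201*(-426) = 700 + 85626 = 86326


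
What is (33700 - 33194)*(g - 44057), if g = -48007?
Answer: -46584384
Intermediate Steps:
(33700 - 33194)*(g - 44057) = (33700 - 33194)*(-48007 - 44057) = 506*(-92064) = -46584384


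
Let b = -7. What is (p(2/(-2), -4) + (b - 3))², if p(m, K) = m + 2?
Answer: 81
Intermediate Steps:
p(m, K) = 2 + m
(p(2/(-2), -4) + (b - 3))² = ((2 + 2/(-2)) + (-7 - 3))² = ((2 + 2*(-½)) - 10)² = ((2 - 1) - 10)² = (1 - 10)² = (-9)² = 81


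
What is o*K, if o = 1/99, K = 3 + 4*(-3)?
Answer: -1/11 ≈ -0.090909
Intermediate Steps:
K = -9 (K = 3 - 12 = -9)
o = 1/99 ≈ 0.010101
o*K = (1/99)*(-9) = -1/11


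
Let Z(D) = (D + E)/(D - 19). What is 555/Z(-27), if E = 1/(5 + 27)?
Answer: 816960/863 ≈ 946.65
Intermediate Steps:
E = 1/32 ≈ 0.031250
Z(D) = (1/32 + D)/(-19 + D) (Z(D) = (D + 1/32)/(D - 19) = (1/32 + D)/(-19 + D))
555/Z(-27) = 555/(((1/32 - 27)/(-19 - 27))) = 555/((-863/32/(-46))) = 555/((-1/46*(-863/32))) = 555/(863/1472) = 555*(1472/863) = 816960/863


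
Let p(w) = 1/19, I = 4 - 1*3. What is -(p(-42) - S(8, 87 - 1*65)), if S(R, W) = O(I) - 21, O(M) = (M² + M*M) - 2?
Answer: -400/19 ≈ -21.053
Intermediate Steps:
I = 1 (I = 4 - 3 = 1)
O(M) = -2 + 2*M² (O(M) = (M² + M²) - 2 = 2*M² - 2 = -2 + 2*M²)
p(w) = 1/19
S(R, W) = -21 (S(R, W) = (-2 + 2*1²) - 21 = (-2 + 2*1) - 21 = (-2 + 2) - 21 = 0 - 21 = -21)
-(p(-42) - S(8, 87 - 1*65)) = -(1/19 - 1*(-21)) = -(1/19 + 21) = -1*400/19 = -400/19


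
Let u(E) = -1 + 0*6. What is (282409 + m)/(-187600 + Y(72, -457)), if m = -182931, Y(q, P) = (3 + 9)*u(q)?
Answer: -49739/93806 ≈ -0.53023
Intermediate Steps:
u(E) = -1 (u(E) = -1 + 0 = -1)
Y(q, P) = -12 (Y(q, P) = (3 + 9)*(-1) = 12*(-1) = -12)
(282409 + m)/(-187600 + Y(72, -457)) = (282409 - 182931)/(-187600 - 12) = 99478/(-187612) = 99478*(-1/187612) = -49739/93806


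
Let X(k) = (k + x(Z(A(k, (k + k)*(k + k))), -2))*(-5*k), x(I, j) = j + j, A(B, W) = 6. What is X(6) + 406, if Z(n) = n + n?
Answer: 346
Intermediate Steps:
Z(n) = 2*n
x(I, j) = 2*j
X(k) = -5*k*(-4 + k) (X(k) = (k + 2*(-2))*(-5*k) = (k - 4)*(-5*k) = (-4 + k)*(-5*k) = -5*k*(-4 + k))
X(6) + 406 = 5*6*(4 - 1*6) + 406 = 5*6*(4 - 6) + 406 = 5*6*(-2) + 406 = -60 + 406 = 346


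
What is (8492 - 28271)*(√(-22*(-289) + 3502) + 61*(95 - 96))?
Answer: 1206519 - 39558*√2465 ≈ -7.5749e+5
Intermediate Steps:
(8492 - 28271)*(√(-22*(-289) + 3502) + 61*(95 - 96)) = -19779*(√(6358 + 3502) + 61*(-1)) = -19779*(√9860 - 61) = -19779*(2*√2465 - 61) = -19779*(-61 + 2*√2465) = 1206519 - 39558*√2465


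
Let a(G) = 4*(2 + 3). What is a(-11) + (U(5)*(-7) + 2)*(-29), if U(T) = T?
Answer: 977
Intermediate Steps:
a(G) = 20 (a(G) = 4*5 = 20)
a(-11) + (U(5)*(-7) + 2)*(-29) = 20 + (5*(-7) + 2)*(-29) = 20 + (-35 + 2)*(-29) = 20 - 33*(-29) = 20 + 957 = 977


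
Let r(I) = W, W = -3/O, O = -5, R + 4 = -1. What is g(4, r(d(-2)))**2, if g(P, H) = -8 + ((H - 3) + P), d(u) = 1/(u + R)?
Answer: 1024/25 ≈ 40.960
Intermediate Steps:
R = -5 (R = -4 - 1 = -5)
W = 3/5 (W = -3/(-5) = -3*(-1/5) = 3/5 ≈ 0.60000)
d(u) = 1/(-5 + u) (d(u) = 1/(u - 5) = 1/(-5 + u))
r(I) = 3/5
g(P, H) = -11 + H + P (g(P, H) = -8 + ((-3 + H) + P) = -8 + (-3 + H + P) = -11 + H + P)
g(4, r(d(-2)))**2 = (-11 + 3/5 + 4)**2 = (-32/5)**2 = 1024/25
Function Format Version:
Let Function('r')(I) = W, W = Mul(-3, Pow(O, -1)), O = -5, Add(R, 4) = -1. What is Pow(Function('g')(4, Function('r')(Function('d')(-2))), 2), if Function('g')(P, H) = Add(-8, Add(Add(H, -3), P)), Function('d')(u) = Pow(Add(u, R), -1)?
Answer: Rational(1024, 25) ≈ 40.960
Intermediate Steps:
R = -5 (R = Add(-4, -1) = -5)
W = Rational(3, 5) (W = Mul(-3, Pow(-5, -1)) = Mul(-3, Rational(-1, 5)) = Rational(3, 5) ≈ 0.60000)
Function('d')(u) = Pow(Add(-5, u), -1) (Function('d')(u) = Pow(Add(u, -5), -1) = Pow(Add(-5, u), -1))
Function('r')(I) = Rational(3, 5)
Function('g')(P, H) = Add(-11, H, P) (Function('g')(P, H) = Add(-8, Add(Add(-3, H), P)) = Add(-8, Add(-3, H, P)) = Add(-11, H, P))
Pow(Function('g')(4, Function('r')(Function('d')(-2))), 2) = Pow(Add(-11, Rational(3, 5), 4), 2) = Pow(Rational(-32, 5), 2) = Rational(1024, 25)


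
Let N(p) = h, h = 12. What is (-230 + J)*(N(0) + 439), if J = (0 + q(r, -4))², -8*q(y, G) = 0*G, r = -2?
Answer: -103730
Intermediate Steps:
N(p) = 12
q(y, G) = 0 (q(y, G) = -0*G = -⅛*0 = 0)
J = 0 (J = (0 + 0)² = 0² = 0)
(-230 + J)*(N(0) + 439) = (-230 + 0)*(12 + 439) = -230*451 = -103730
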